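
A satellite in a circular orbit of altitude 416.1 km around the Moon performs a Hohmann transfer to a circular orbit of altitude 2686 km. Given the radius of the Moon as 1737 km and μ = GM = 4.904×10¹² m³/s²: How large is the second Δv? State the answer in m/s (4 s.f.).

r₁ = 1737 + 416.1 = 2153.1 km = 2.1531×10⁶ m.
r₂ = 1737 + 2686 = 4423.0 km = 4.4230×10⁶ m.
Transfer ellipse a_t = (r₁ + r₂)/2 = 3.288×10⁶ m.
At r₁: circular v_c1 = √(μ/r₁) = 1509 m/s; transfer-perilune v_p = √[μ(2/r₁ − 1/a_t)] = 1750 m/s.
At r₂: circular v_c2 = √(μ/r₂) = 1053 m/s; transfer-apolune v_a = √[μ(2/r₂ − 1/a_t)] = 852.1 m/s.
Δv₂ = v_c2 − v_a = 200.9 m/s.

Δv ≈ 200.9 m/s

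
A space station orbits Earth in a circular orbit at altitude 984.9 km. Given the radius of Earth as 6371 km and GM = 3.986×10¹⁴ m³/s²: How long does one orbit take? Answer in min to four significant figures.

T ≈ 104.6 min

r = 6371 + 984.9 = 7355.9 km = 7.3559×10⁶ m.
Kepler's third law: T = 2π√(r³/μ) = 2π√((7.356×10⁶)³ / 3.986×10¹⁴).
r³/μ = 9.986×10⁵ s², so T = 2π × 9.993×10² = 6.279×10³ s.
Converting: 6.279×10³ s ÷ 60.00 = 104.6 min.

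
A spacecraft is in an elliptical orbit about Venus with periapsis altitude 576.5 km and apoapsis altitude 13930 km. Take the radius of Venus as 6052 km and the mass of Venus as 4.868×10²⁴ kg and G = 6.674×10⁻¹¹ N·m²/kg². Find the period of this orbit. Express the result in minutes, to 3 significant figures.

μ = GM = 6.674×10⁻¹¹ × 4.868×10²⁴ = 3.249×10¹⁴ m³/s².
r_p = 6052 + 576.5 = 6628.5 km = 6.6285×10⁶ m.
r_a = 6052 + 13930 = 19982 km = 1.9982×10⁷ m.
Semi-major axis a = (r_p + r_a)/2 = (6628.5 + 19982)/2 = 13305 km = 1.331×10⁷ m.
By Kepler's third law T = 2π√(a³/μ) = 2π × 2.693×10³ = 1.692×10⁴ s.
= 282.0 minutes.

T ≈ 282 minutes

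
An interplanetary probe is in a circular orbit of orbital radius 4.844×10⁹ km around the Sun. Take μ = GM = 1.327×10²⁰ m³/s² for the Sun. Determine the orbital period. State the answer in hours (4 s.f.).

T ≈ 1615000 hours

r = 4.844×10⁹ km = 4.844×10¹² m.
Kepler's third law: T = 2π√(r³/μ) = 2π√((4.844×10¹²)³ / 1.327×10²⁰).
r³/μ = 8.565×10¹⁷ s², so T = 2π × 9.255×10⁸ = 5.815×10⁹ s.
Converting: 5.815×10⁹ s ÷ 3600 = 1.615×10⁶ hours.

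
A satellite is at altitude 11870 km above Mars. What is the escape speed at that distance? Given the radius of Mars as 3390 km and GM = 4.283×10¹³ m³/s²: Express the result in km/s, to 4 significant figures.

v_esc ≈ 2.369 km/s

r = 3390 + 11870 = 15260 km = 1.5260×10⁷ m.
Escape speed v_esc = √(2μ/r) = √(2 × 4.283×10¹³ / 1.526×10⁷) = √(5.613×10⁶) = 2369 m/s.
= 2.369 km/s.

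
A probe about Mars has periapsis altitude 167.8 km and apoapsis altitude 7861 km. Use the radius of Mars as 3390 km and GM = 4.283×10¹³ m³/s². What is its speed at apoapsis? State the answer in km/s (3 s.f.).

v ≈ 1.35 km/s

r_p = 3390 + 167.8 = 3557.8 km = 3.5578×10⁶ m.
r_a = 3390 + 7861 = 11251 km = 1.1251×10⁷ m.
Semi-major axis a = (r_p + r_a)/2 = 7404.4 km = 7.404×10⁶ m.
Vis-viva: v² = μ(2/r − 1/a) = 4.283×10¹³ × (1.778×10⁻⁷ − 1.351×10⁻⁷) = 1.829×10⁶ m²/s².
v = 1352 m/s = 1.352 km/s.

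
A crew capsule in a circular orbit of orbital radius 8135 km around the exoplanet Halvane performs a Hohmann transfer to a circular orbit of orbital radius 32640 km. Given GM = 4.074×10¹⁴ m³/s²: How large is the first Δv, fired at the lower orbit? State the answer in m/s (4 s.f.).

r₁ = 8135 km = 8.135×10⁶ m.
r₂ = 32640 km = 3.264×10⁷ m.
Transfer ellipse a_t = (r₁ + r₂)/2 = 2.039×10⁷ m.
At r₁: circular v_c1 = √(μ/r₁) = 7077 m/s; transfer-periapsis v_p = √[μ(2/r₁ − 1/a_t)] = 8954 m/s.
Δv₁ = v_p − v_c1 = 1877 m/s.

Δv ≈ 1877 m/s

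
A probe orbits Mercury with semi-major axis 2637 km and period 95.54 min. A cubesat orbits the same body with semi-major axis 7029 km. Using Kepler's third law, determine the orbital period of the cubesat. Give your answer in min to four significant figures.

T₂ ≈ 415.8 min

Kepler's third law: T² ∝ a³, so T₂ = T₁ (a₂/a₁)^(3/2).
a₂/a₁ = 2.666, (a₂/a₁)^(3/2) = 4.352.
T₂ = 95.54 × 4.352 = 415.8 min.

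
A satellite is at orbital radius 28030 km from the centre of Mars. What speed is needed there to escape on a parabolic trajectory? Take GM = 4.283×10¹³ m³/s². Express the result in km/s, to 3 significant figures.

r = 28030 km = 2.803×10⁷ m.
Escape speed v_esc = √(2μ/r) = √(2 × 4.283×10¹³ / 2.803×10⁷) = √(3.056×10⁶) = 1748 m/s.
= 1.748 km/s.

v_esc ≈ 1.75 km/s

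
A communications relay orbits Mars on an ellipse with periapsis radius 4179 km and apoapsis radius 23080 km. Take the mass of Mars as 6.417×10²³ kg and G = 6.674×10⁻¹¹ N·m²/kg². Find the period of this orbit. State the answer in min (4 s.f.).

T ≈ 805.2 min

μ = GM = 6.674×10⁻¹¹ × 6.417×10²³ = 4.283×10¹³ m³/s².
Semi-major axis a = (r_p + r_a)/2 = (4179.0 + 23080)/2 = 13630 km = 1.363×10⁷ m.
By Kepler's third law T = 2π√(a³/μ) = 2π × 7.689×10³ = 4.831×10⁴ s.
= 805.2 min.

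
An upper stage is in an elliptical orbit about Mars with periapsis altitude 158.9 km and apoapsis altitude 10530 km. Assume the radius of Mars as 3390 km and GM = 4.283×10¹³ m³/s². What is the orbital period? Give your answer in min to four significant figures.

T ≈ 413.1 min

r_p = 3390 + 158.9 = 3548.9 km = 3.5489×10⁶ m.
r_a = 3390 + 10530 = 13920 km = 1.3920×10⁷ m.
Semi-major axis a = (r_p + r_a)/2 = (3548.9 + 13920)/2 = 8734.5 km = 8.734×10⁶ m.
By Kepler's third law T = 2π√(a³/μ) = 2π × 3.944×10³ = 2.478×10⁴ s.
= 413.1 min.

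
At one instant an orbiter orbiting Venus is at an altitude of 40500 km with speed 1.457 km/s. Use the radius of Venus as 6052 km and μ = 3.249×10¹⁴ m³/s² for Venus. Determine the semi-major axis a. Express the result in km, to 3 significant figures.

a ≈ 27500 km

r = 6052 + 40500 = 46552 km = 4.655×10⁷ m.
Vis-viva rearranged: 1/a = 2/r − v²/μ = 4.296×10⁻⁸ − 6.534×10⁻⁹ = 3.643×10⁻⁸ m⁻¹.
a = 2.745×10⁷ m = 27451 km.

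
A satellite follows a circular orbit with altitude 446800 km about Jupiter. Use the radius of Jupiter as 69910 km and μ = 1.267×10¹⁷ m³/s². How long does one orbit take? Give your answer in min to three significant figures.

T ≈ 3460 min

r = 69910 + 446800 = 516710 km = 5.1671×10⁸ m.
Kepler's third law: T = 2π√(r³/μ) = 2π√((5.167×10⁸)³ / 1.267×10¹⁷).
r³/μ = 1.089×10⁹ s², so T = 2π × 3.300×10⁴ = 2.073×10⁵ s.
Converting: 2.073×10⁵ s ÷ 60.00 = 3455 min.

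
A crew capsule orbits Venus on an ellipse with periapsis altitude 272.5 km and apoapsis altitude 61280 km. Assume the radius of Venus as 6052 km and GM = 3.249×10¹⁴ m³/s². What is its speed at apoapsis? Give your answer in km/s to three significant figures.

r_p = 6052 + 272.5 = 6324.5 km = 6.3245×10⁶ m.
r_a = 6052 + 61280 = 67332 km = 6.7332×10⁷ m.
Semi-major axis a = (r_p + r_a)/2 = 36828 km = 3.683×10⁷ m.
Vis-viva: v² = μ(2/r − 1/a) = 3.249×10¹⁴ × (2.970×10⁻⁸ − 2.715×10⁻⁸) = 8.287×10⁵ m²/s².
v = 910.3 m/s = 0.9103 km/s.

v ≈ 0.91 km/s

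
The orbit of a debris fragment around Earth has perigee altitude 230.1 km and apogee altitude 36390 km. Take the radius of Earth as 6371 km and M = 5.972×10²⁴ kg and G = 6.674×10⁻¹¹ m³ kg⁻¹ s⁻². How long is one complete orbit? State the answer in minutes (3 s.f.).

T ≈ 643 minutes

μ = GM = 6.674×10⁻¹¹ × 5.972×10²⁴ = 3.986×10¹⁴ m³/s².
r_p = 6371 + 230.1 = 6601.1 km = 6.6011×10⁶ m.
r_a = 6371 + 36390 = 42761 km = 4.2761×10⁷ m.
Semi-major axis a = (r_p + r_a)/2 = (6601.1 + 42761)/2 = 24681 km = 2.468×10⁷ m.
By Kepler's third law T = 2π√(a³/μ) = 2π × 6.142×10³ = 3.859×10⁴ s.
= 643.2 minutes.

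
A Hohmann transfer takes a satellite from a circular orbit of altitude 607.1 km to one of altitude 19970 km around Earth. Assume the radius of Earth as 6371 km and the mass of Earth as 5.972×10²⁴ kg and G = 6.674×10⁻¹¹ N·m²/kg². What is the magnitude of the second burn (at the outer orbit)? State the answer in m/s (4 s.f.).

μ = GM = 6.674×10⁻¹¹ × 5.972×10²⁴ = 3.986×10¹⁴ m³/s².
r₁ = 6371 + 607.1 = 6978.1 km = 6.9781×10⁶ m.
r₂ = 6371 + 19970 = 26341 km = 2.6341×10⁷ m.
Transfer ellipse a_t = (r₁ + r₂)/2 = 1.666×10⁷ m.
At r₁: circular v_c1 = √(μ/r₁) = 7558 m/s; transfer-perigee v_p = √[μ(2/r₁ − 1/a_t)] = 9503 m/s.
At r₂: circular v_c2 = √(μ/r₂) = 3890 m/s; transfer-apogee v_a = √[μ(2/r₂ − 1/a_t)] = 2518 m/s.
Δv₂ = v_c2 − v_a = 1372 m/s.

Δv ≈ 1372 m/s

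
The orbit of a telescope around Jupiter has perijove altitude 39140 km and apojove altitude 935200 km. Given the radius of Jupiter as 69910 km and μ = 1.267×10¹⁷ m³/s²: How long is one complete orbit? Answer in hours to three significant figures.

r_p = 69910 + 39140 = 109050 km = 1.0905×10⁸ m.
r_a = 69910 + 935200 = 1005100 km = 1.0051×10⁹ m.
Semi-major axis a = (r_p + r_a)/2 = (1.0905×10⁵ + 1.0051×10⁶)/2 = 5.5708×10⁵ km = 5.571×10⁸ m.
By Kepler's third law T = 2π√(a³/μ) = 2π × 3.694×10⁴ = 2.321×10⁵ s.
= 64.47 hours.

T ≈ 64.5 hours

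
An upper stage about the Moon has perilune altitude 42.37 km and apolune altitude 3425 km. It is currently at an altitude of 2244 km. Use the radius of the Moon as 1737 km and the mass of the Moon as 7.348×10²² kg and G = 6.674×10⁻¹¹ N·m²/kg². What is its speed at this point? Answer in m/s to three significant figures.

v ≈ 1030 m/s

μ = GM = 6.674×10⁻¹¹ × 7.348×10²² = 4.904×10¹² m³/s².
r_p = 1737 + 42.37 = 1779.4 km = 1.7794×10⁶ m.
r_a = 1737 + 3425 = 5162.0 km = 5.1620×10⁶ m.
r = 1737 + 2244 = 3981.0 km = 3.981×10⁶ m.
Semi-major axis a = (r_p + r_a)/2 = 3470.7 km = 3.471×10⁶ m.
Vis-viva: v² = μ(2/r − 1/a) = 4.904×10¹² × (5.024×10⁻⁷ − 2.881×10⁻⁷) = 1.051×10⁶ m²/s².
v = 1025 m/s.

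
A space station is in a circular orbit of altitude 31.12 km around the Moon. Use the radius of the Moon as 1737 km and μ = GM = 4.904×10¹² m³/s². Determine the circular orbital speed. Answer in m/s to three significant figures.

r = 1737 + 31.12 = 1768.1 km = 1.7681×10⁶ m.
For a circular orbit v = √(μ/r) = √(4.904×10¹² / 1.768×10⁶) = √(2.774×10⁶) = 1665 m/s.

v ≈ 1670 m/s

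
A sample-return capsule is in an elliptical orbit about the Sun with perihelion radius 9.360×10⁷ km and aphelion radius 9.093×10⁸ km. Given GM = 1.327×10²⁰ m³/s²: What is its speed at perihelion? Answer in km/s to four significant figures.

Semi-major axis a = (r_p + r_a)/2 = 5.0145×10⁸ km = 5.014×10¹¹ m.
Vis-viva: v² = μ(2/r − 1/a) = 1.327×10²⁰ × (2.137×10⁻¹¹ − 1.994×10⁻¹²) = 2.571×10⁹ m²/s².
v = 50700 m/s = 50.70 km/s.

v ≈ 50.70 km/s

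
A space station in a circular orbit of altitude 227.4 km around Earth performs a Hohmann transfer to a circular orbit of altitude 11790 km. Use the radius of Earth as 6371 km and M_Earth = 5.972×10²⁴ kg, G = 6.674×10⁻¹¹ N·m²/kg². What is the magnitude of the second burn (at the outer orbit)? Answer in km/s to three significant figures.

μ = GM = 6.674×10⁻¹¹ × 5.972×10²⁴ = 3.986×10¹⁴ m³/s².
r₁ = 6371 + 227.4 = 6598.4 km = 6.5984×10⁶ m.
r₂ = 6371 + 11790 = 18161 km = 1.8161×10⁷ m.
Transfer ellipse a_t = (r₁ + r₂)/2 = 1.238×10⁷ m.
At r₁: circular v_c1 = √(μ/r₁) = 7772 m/s; transfer-perigee v_p = √[μ(2/r₁ − 1/a_t)] = 9413 m/s.
At r₂: circular v_c2 = √(μ/r₂) = 4685 m/s; transfer-apogee v_a = √[μ(2/r₂ − 1/a_t)] = 3420 m/s.
Δv₂ = v_c2 − v_a = 1265 m/s.
= 1.265 km/s.

Δv ≈ 1.26 km/s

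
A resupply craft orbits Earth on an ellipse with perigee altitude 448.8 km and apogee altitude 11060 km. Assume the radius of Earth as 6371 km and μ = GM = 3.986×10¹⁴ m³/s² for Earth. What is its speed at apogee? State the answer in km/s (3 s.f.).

v ≈ 3.59 km/s

r_p = 6371 + 448.8 = 6819.8 km = 6.8198×10⁶ m.
r_a = 6371 + 11060 = 17431 km = 1.7431×10⁷ m.
Semi-major axis a = (r_p + r_a)/2 = 12125 km = 1.213×10⁷ m.
Vis-viva: v² = μ(2/r − 1/a) = 3.986×10¹⁴ × (1.147×10⁻⁷ − 8.247×10⁻⁸) = 1.286×10⁷ m²/s².
v = 3586 m/s = 3.586 km/s.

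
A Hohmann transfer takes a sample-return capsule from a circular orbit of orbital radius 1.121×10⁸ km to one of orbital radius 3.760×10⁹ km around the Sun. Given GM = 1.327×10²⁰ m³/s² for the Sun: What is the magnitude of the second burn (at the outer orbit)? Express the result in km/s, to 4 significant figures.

Δv ≈ 4.511 km/s

r₁ = 1.121×10⁸ km = 1.121×10¹¹ m.
r₂ = 3.760×10⁹ km = 3.760×10¹² m.
Transfer ellipse a_t = (r₁ + r₂)/2 = 1.936×10¹² m.
At r₁: circular v_c1 = √(μ/r₁) = 34410 m/s; transfer-perihelion v_p = √[μ(2/r₁ − 1/a_t)] = 47950 m/s.
At r₂: circular v_c2 = √(μ/r₂) = 5941 m/s; transfer-aphelion v_a = √[μ(2/r₂ − 1/a_t)] = 1430 m/s.
Δv₂ = v_c2 − v_a = 4511 m/s.
= 4.511 km/s.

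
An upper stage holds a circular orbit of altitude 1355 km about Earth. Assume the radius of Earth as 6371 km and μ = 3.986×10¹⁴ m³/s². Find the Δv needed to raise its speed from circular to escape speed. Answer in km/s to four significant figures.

r = 6371 + 1355 = 7726.0 km = 7.7260×10⁶ m.
Circular speed v_c = √(μ/r) = 7183 m/s.
Escape speed v_esc = √(2μ/r) = √2 × v_c = 10160 m/s.
Δv = v_esc − v_c = 2975 m/s = 2.975 km/s.

Δv ≈ 2.975 km/s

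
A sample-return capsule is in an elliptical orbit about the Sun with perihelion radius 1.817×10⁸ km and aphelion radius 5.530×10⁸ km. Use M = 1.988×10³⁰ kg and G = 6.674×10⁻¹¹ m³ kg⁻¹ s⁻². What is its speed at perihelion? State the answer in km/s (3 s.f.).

μ = GM = 6.674×10⁻¹¹ × 1.988×10³⁰ = 1.327×10²⁰ m³/s².
Semi-major axis a = (r_p + r_a)/2 = 3.6735×10⁸ km = 3.674×10¹¹ m.
Vis-viva: v² = μ(2/r − 1/a) = 1.327×10²⁰ × (1.101×10⁻¹¹ − 2.722×10⁻¹²) = 1.099×10⁹ m²/s².
v = 33150 m/s = 33.15 km/s.

v ≈ 33.2 km/s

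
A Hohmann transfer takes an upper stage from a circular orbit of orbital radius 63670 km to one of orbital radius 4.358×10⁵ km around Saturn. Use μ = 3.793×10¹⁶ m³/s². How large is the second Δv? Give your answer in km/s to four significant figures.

r₁ = 63670 km = 6.367×10⁷ m.
r₂ = 4.358×10⁵ km = 4.358×10⁸ m.
Transfer ellipse a_t = (r₁ + r₂)/2 = 2.497×10⁸ m.
At r₁: circular v_c1 = √(μ/r₁) = 24410 m/s; transfer-perikrone v_p = √[μ(2/r₁ − 1/a_t)] = 32240 m/s.
At r₂: circular v_c2 = √(μ/r₂) = 9329 m/s; transfer-apokrone v_a = √[μ(2/r₂ − 1/a_t)] = 4711 m/s.
Δv₂ = v_c2 − v_a = 4619 m/s.
= 4.619 km/s.

Δv ≈ 4.619 km/s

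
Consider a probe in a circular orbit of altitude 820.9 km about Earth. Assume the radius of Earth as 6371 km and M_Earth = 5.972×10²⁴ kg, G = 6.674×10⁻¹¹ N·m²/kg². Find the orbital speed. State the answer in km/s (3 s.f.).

v ≈ 7.44 km/s

μ = GM = 6.674×10⁻¹¹ × 5.972×10²⁴ = 3.986×10¹⁴ m³/s².
r = 6371 + 820.9 = 7191.9 km = 7.1919×10⁶ m.
For a circular orbit v = √(μ/r) = √(3.986×10¹⁴ / 7.192×10⁶) = √(5.542×10⁷) = 7444 m/s.
That is 7.444 km/s.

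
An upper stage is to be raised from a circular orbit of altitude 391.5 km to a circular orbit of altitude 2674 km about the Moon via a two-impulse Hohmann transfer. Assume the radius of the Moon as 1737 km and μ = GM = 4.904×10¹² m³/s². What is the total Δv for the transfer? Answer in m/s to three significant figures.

r₁ = 1737 + 391.5 = 2128.5 km = 2.1285×10⁶ m.
r₂ = 1737 + 2674 = 4411.0 km = 4.4110×10⁶ m.
Transfer ellipse a_t = (r₁ + r₂)/2 = 3.270×10⁶ m.
At r₁: circular v_c1 = √(μ/r₁) = 1518 m/s; transfer-perilune v_p = √[μ(2/r₁ − 1/a_t)] = 1763 m/s.
Δv₁ = v_p − v_c1 = 245.1 m/s.
At r₂: circular v_c2 = √(μ/r₂) = 1054 m/s; transfer-apolune v_a = √[μ(2/r₂ − 1/a_t)] = 850.7 m/s.
Δv₂ = v_c2 − v_a = 203.7 m/s.
Total Δv = Δv₁ + Δv₂ = 448.8 m/s.

Δv_total ≈ 449 m/s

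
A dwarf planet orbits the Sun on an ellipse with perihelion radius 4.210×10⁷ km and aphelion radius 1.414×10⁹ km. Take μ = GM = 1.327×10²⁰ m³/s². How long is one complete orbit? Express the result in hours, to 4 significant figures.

Semi-major axis a = (r_p + r_a)/2 = (4.2100×10⁷ + 1.4140×10⁹)/2 = 7.2805×10⁸ km = 7.280×10¹¹ m.
By Kepler's third law T = 2π√(a³/μ) = 2π × 5.393×10⁷ = 3.388×10⁸ s.
= 94120 hours.

T ≈ 94120 hours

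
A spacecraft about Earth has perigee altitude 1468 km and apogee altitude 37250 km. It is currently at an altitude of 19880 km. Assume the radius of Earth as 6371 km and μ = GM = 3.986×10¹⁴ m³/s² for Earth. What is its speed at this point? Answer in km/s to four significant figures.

v ≈ 3.857 km/s

r_p = 6371 + 1468 = 7839.0 km = 7.8390×10⁶ m.
r_a = 6371 + 37250 = 43621 km = 4.3621×10⁷ m.
r = 6371 + 19880 = 26251 km = 2.625×10⁷ m.
Semi-major axis a = (r_p + r_a)/2 = 25730 km = 2.573×10⁷ m.
Vis-viva: v² = μ(2/r − 1/a) = 3.986×10¹⁴ × (7.619×10⁻⁸ − 3.887×10⁻⁸) = 1.488×10⁷ m²/s².
v = 3857 m/s = 3.857 km/s.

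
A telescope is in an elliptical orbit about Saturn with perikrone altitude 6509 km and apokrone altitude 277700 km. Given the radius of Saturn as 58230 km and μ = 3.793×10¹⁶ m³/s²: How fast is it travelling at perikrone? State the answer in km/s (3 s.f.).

v ≈ 31.3 km/s

r_p = 58230 + 6509 = 64739 km = 6.4739×10⁷ m.
r_a = 58230 + 277700 = 335930 km = 3.3593×10⁸ m.
Semi-major axis a = (r_p + r_a)/2 = 2.0033×10⁵ km = 2.003×10⁸ m.
Vis-viva: v² = μ(2/r − 1/a) = 3.793×10¹⁶ × (3.089×10⁻⁸ − 4.992×10⁻⁹) = 9.824×10⁸ m²/s².
v = 31340 m/s = 31.34 km/s.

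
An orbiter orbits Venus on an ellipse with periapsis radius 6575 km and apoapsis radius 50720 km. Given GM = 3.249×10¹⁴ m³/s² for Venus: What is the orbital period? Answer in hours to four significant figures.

Semi-major axis a = (r_p + r_a)/2 = (6575.0 + 50720)/2 = 28648 km = 2.865×10⁷ m.
By Kepler's third law T = 2π√(a³/μ) = 2π × 8.507×10³ = 5.345×10⁴ s.
= 14.85 hours.

T ≈ 14.85 hours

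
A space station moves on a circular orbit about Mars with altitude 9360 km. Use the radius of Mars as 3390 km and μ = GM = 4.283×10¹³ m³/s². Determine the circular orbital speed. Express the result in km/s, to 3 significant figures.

r = 3390 + 9360 = 12750 km = 1.2750×10⁷ m.
For a circular orbit v = √(μ/r) = √(4.283×10¹³ / 1.275×10⁷) = √(3.359×10⁶) = 1833 m/s.
That is 1.833 km/s.

v ≈ 1.83 km/s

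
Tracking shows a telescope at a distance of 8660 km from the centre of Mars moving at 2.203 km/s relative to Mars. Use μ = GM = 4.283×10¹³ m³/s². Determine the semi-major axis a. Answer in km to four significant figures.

r = 8.660×10⁶ m.
Specific orbital energy ε = v²/2 − μ/r = (2203)²/2 − 4.283×10¹³/8.660×10⁶ = -2.519×10⁶ J/kg.
Since ε = −μ/(2a), a = −μ/(2ε) = 8.501×10⁶ m = 8501.0 km.

a ≈ 8501 km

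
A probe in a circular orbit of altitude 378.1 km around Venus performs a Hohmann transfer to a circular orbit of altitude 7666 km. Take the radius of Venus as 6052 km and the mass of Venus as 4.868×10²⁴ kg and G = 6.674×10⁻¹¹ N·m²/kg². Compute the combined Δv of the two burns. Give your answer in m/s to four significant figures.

Δv_total ≈ 2165 m/s

μ = GM = 6.674×10⁻¹¹ × 4.868×10²⁴ = 3.249×10¹⁴ m³/s².
r₁ = 6052 + 378.1 = 6430.1 km = 6.4301×10⁶ m.
r₂ = 6052 + 7666 = 13718 km = 1.3718×10⁷ m.
Transfer ellipse a_t = (r₁ + r₂)/2 = 1.007×10⁷ m.
At r₁: circular v_c1 = √(μ/r₁) = 7108 m/s; transfer-periapsis v_p = √[μ(2/r₁ − 1/a_t)] = 8295 m/s.
Δv₁ = v_p − v_c1 = 1187 m/s.
At r₂: circular v_c2 = √(μ/r₂) = 4867 m/s; transfer-apoapsis v_a = √[μ(2/r₂ − 1/a_t)] = 3888 m/s.
Δv₂ = v_c2 − v_a = 978.5 m/s.
Total Δv = Δv₁ + Δv₂ = 2165 m/s.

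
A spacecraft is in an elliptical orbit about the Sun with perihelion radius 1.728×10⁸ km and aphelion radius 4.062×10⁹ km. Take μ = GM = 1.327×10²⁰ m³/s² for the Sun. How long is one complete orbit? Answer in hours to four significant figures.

Semi-major axis a = (r_p + r_a)/2 = (1.7280×10⁸ + 4.0620×10⁹)/2 = 2.1174×10⁹ km = 2.117×10¹² m.
By Kepler's third law T = 2π√(a³/μ) = 2π × 2.675×10⁸ = 1.681×10⁹ s.
= 4.668×10⁵ hours.

T ≈ 466800 hours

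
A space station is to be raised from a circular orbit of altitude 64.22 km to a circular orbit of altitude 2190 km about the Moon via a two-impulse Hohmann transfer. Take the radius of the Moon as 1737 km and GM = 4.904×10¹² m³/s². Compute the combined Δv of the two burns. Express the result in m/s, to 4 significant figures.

r₁ = 1737 + 64.22 = 1801.2 km = 1.8012×10⁶ m.
r₂ = 1737 + 2190 = 3927.0 km = 3.9270×10⁶ m.
Transfer ellipse a_t = (r₁ + r₂)/2 = 2.864×10⁶ m.
At r₁: circular v_c1 = √(μ/r₁) = 1650 m/s; transfer-perilune v_p = √[μ(2/r₁ − 1/a_t)] = 1932 m/s.
Δv₁ = v_p − v_c1 = 282.1 m/s.
At r₂: circular v_c2 = √(μ/r₂) = 1117 m/s; transfer-apolune v_a = √[μ(2/r₂ − 1/a_t)] = 886.2 m/s.
Δv₂ = v_c2 − v_a = 231.3 m/s.
Total Δv = Δv₁ + Δv₂ = 513.4 m/s.

Δv_total ≈ 513.4 m/s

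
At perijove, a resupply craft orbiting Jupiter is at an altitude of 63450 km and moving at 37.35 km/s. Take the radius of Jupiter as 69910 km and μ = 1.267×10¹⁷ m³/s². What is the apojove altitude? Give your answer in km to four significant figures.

r_p = 69910 + 63450 = 1.3336×10⁵ km = 1.334×10⁸ m.
Specific energy ε = v²/2 − μ/r = -2.525×10⁸ J/kg, so a = −μ/(2ε) = 2.508×10⁸ m.
The apsides satisfy r_p + r_a = 2a, so the apojove radius is 2a − r_p = 3.683×10⁸ m = 3.6833×10⁵ km.
Apojove altitude = 3.6833×10⁵ − 69910 = 2.9842×10⁵ km.

apojove altitude ≈ 2.984×10⁵ km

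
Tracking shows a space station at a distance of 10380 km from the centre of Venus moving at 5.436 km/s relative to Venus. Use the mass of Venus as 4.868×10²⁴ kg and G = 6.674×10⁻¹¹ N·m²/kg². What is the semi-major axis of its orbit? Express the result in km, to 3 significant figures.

μ = GM = 6.674×10⁻¹¹ × 4.868×10²⁴ = 3.249×10¹⁴ m³/s².
r = 1.038×10⁷ m.
Vis-viva rearranged: 1/a = 2/r − v²/μ = 1.927×10⁻⁷ − 9.095×10⁻⁸ = 1.017×10⁻⁷ m⁻¹.
a = 9.831×10⁶ m = 9830.5 km.

a ≈ 9830 km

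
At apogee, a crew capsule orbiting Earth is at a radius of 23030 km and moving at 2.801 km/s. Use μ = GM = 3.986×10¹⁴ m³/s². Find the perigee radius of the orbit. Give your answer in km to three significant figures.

r_a = 2.303×10⁷ m.
Specific energy ε = v²/2 − μ/r = -1.339×10⁷ J/kg, so a = −μ/(2ε) = 1.489×10⁷ m.
The apsides satisfy r_p + r_a = 2a, so the perigee radius is 2a − r_a = 6.749×10⁶ m = 6749.5 km.

perigee radius ≈ 6750 km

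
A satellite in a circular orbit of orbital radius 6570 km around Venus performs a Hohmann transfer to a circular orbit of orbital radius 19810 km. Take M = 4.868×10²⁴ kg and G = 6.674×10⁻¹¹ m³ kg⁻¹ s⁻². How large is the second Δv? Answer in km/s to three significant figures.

Δv ≈ 1.19 km/s

μ = GM = 6.674×10⁻¹¹ × 4.868×10²⁴ = 3.249×10¹⁴ m³/s².
r₁ = 6570 km = 6.570×10⁶ m.
r₂ = 19810 km = 1.981×10⁷ m.
Transfer ellipse a_t = (r₁ + r₂)/2 = 1.319×10⁷ m.
At r₁: circular v_c1 = √(μ/r₁) = 7032 m/s; transfer-periapsis v_p = √[μ(2/r₁ − 1/a_t)] = 8618 m/s.
At r₂: circular v_c2 = √(μ/r₂) = 4050 m/s; transfer-apoapsis v_a = √[μ(2/r₂ − 1/a_t)] = 2858 m/s.
Δv₂ = v_c2 − v_a = 1192 m/s.
= 1.192 km/s.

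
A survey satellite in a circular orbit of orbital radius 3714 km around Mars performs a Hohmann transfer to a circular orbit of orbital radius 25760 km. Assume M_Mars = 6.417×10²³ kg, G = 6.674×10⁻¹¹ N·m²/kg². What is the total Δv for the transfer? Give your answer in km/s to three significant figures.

Δv_total ≈ 1.74 km/s

μ = GM = 6.674×10⁻¹¹ × 6.417×10²³ = 4.283×10¹³ m³/s².
r₁ = 3714 km = 3.714×10⁶ m.
r₂ = 25760 km = 2.576×10⁷ m.
Transfer ellipse a_t = (r₁ + r₂)/2 = 1.474×10⁷ m.
At r₁: circular v_c1 = √(μ/r₁) = 3396 m/s; transfer-periapsis v_p = √[μ(2/r₁ − 1/a_t)] = 4490 m/s.
Δv₁ = v_p − v_c1 = 1094 m/s.
At r₂: circular v_c2 = √(μ/r₂) = 1289 m/s; transfer-apoapsis v_a = √[μ(2/r₂ − 1/a_t)] = 647.3 m/s.
Δv₂ = v_c2 − v_a = 642.1 m/s.
Total Δv = Δv₁ + Δv₂ = 1736 m/s = 1.736 km/s.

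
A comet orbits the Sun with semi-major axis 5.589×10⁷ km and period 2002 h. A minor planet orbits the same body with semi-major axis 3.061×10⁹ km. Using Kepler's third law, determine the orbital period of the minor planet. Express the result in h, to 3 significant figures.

Kepler's third law: T² ∝ a³, so T₂ = T₁ (a₂/a₁)^(3/2).
a₂/a₁ = 54.77, (a₂/a₁)^(3/2) = 405.3.
T₂ = 2002 × 405.3 = 8.114×10⁵ h.

T₂ ≈ 8.11×10⁵ h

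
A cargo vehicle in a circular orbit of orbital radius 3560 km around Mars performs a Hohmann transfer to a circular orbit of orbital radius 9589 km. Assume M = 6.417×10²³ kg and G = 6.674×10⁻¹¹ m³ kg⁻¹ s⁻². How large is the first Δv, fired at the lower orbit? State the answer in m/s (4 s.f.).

Δv ≈ 720.4 m/s

μ = GM = 6.674×10⁻¹¹ × 6.417×10²³ = 4.283×10¹³ m³/s².
r₁ = 3560 km = 3.560×10⁶ m.
r₂ = 9589 km = 9.589×10⁶ m.
Transfer ellipse a_t = (r₁ + r₂)/2 = 6.574×10⁶ m.
At r₁: circular v_c1 = √(μ/r₁) = 3468 m/s; transfer-periapsis v_p = √[μ(2/r₁ − 1/a_t)] = 4189 m/s.
Δv₁ = v_p − v_c1 = 720.4 m/s.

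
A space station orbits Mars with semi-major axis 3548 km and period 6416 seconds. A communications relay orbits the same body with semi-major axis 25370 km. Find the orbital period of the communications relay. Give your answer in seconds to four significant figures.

T₂ ≈ 1.227×10⁵ seconds

Kepler's third law: T² ∝ a³, so T₂ = T₁ (a₂/a₁)^(3/2).
a₂/a₁ = 7.151, (a₂/a₁)^(3/2) = 19.12.
T₂ = 6416 × 19.12 = 1.227×10⁵ seconds.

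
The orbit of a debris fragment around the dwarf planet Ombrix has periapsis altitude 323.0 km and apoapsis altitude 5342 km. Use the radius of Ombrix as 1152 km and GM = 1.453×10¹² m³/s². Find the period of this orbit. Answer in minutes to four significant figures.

r_p = 1152 + 323.0 = 1475.0 km = 1.4750×10⁶ m.
r_a = 1152 + 5342 = 6494.0 km = 6.4940×10⁶ m.
Semi-major axis a = (r_p + r_a)/2 = (1475.0 + 6494.0)/2 = 3984.5 km = 3.984×10⁶ m.
By Kepler's third law T = 2π√(a³/μ) = 2π × 6.598×10³ = 4.146×10⁴ s.
= 691.0 minutes.

T ≈ 691.0 minutes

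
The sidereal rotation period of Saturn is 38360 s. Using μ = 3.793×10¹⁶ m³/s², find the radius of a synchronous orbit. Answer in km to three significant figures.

r_sync ≈ 1.12×10⁵ km

A synchronous orbit has period T, so by Kepler's third law a = (μT²/4π²)^(1/3).
μT²/4π² = 3.793×10¹⁶ × (3.836×10⁴)² / 39.48 = 1.414×10²⁴ m³.
a = 1.122×10⁸ m = 1.1223×10⁵ km.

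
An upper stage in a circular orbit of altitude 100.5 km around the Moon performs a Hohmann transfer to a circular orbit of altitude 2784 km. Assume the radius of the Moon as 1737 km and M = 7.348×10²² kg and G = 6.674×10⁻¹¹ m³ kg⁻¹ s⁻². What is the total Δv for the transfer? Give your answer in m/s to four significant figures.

μ = GM = 6.674×10⁻¹¹ × 7.348×10²² = 4.904×10¹² m³/s².
r₁ = 1737 + 100.5 = 1837.5 km = 1.8375×10⁶ m.
r₂ = 1737 + 2784 = 4521.0 km = 4.5210×10⁶ m.
Transfer ellipse a_t = (r₁ + r₂)/2 = 3.179×10⁶ m.
At r₁: circular v_c1 = √(μ/r₁) = 1634 m/s; transfer-perilune v_p = √[μ(2/r₁ − 1/a_t)] = 1948 m/s.
Δv₁ = v_p − v_c1 = 314.5 m/s.
At r₂: circular v_c2 = √(μ/r₂) = 1042 m/s; transfer-apolune v_a = √[μ(2/r₂ − 1/a_t)] = 791.8 m/s.
Δv₂ = v_c2 − v_a = 249.7 m/s.
Total Δv = Δv₁ + Δv₂ = 564.2 m/s.

Δv_total ≈ 564.2 m/s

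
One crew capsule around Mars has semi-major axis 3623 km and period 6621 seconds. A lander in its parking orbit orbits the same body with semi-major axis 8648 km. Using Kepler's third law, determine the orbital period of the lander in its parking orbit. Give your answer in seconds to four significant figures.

Kepler's third law: T² ∝ a³, so T₂ = T₁ (a₂/a₁)^(3/2).
a₂/a₁ = 2.387, (a₂/a₁)^(3/2) = 3.688.
T₂ = 6621 × 3.688 = 24420 seconds.

T₂ ≈ 24420 seconds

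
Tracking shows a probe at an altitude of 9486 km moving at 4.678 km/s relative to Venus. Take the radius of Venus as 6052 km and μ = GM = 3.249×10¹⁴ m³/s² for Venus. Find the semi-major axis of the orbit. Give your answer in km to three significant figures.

r = 6052 + 9486 = 15538 km = 1.554×10⁷ m.
Specific orbital energy ε = v²/2 − μ/r = (4678)²/2 − 3.249×10¹⁴/1.554×10⁷ = -9.968×10⁶ J/kg.
Since ε = −μ/(2a), a = −μ/(2ε) = 1.630×10⁷ m = 16297 km.

a ≈ 16300 km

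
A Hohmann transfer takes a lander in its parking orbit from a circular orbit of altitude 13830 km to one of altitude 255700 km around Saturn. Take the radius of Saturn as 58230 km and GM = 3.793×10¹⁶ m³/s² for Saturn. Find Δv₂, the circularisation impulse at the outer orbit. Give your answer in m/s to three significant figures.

r₁ = 58230 + 13830 = 72060 km = 7.2060×10⁷ m.
r₂ = 58230 + 255700 = 313930 km = 3.1393×10⁸ m.
Transfer ellipse a_t = (r₁ + r₂)/2 = 1.930×10⁸ m.
At r₁: circular v_c1 = √(μ/r₁) = 22940 m/s; transfer-perikrone v_p = √[μ(2/r₁ − 1/a_t)] = 29260 m/s.
At r₂: circular v_c2 = √(μ/r₂) = 10990 m/s; transfer-apokrone v_a = √[μ(2/r₂ − 1/a_t)] = 6717 m/s.
Δv₂ = v_c2 − v_a = 4275 m/s.

Δv ≈ 4280 m/s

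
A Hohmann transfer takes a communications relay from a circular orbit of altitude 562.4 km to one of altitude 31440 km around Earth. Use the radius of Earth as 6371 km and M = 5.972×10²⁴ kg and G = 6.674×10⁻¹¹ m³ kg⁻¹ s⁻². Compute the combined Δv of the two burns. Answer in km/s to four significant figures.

μ = GM = 6.674×10⁻¹¹ × 5.972×10²⁴ = 3.986×10¹⁴ m³/s².
r₁ = 6371 + 562.4 = 6933.4 km = 6.9334×10⁶ m.
r₂ = 6371 + 31440 = 37811 km = 3.7811×10⁷ m.
Transfer ellipse a_t = (r₁ + r₂)/2 = 2.237×10⁷ m.
At r₁: circular v_c1 = √(μ/r₁) = 7582 m/s; transfer-perigee v_p = √[μ(2/r₁ − 1/a_t)] = 9857 m/s.
Δv₁ = v_p − v_c1 = 2275 m/s.
At r₂: circular v_c2 = √(μ/r₂) = 3247 m/s; transfer-apogee v_a = √[μ(2/r₂ − 1/a_t)] = 1807 m/s.
Δv₂ = v_c2 − v_a = 1439 m/s.
Total Δv = Δv₁ + Δv₂ = 3714 m/s = 3.714 km/s.

Δv_total ≈ 3.714 km/s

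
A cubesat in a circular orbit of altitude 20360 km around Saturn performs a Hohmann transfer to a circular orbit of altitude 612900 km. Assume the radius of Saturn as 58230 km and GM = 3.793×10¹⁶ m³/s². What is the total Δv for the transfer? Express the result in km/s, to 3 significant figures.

r₁ = 58230 + 20360 = 78590 km = 7.8590×10⁷ m.
r₂ = 58230 + 612900 = 671130 km = 6.7113×10⁸ m.
Transfer ellipse a_t = (r₁ + r₂)/2 = 3.749×10⁸ m.
At r₁: circular v_c1 = √(μ/r₁) = 21970 m/s; transfer-perikrone v_p = √[μ(2/r₁ − 1/a_t)] = 29400 m/s.
Δv₁ = v_p − v_c1 = 7426 m/s.
At r₂: circular v_c2 = √(μ/r₂) = 7518 m/s; transfer-apokrone v_a = √[μ(2/r₂ − 1/a_t)] = 3442 m/s.
Δv₂ = v_c2 − v_a = 4076 m/s.
Total Δv = Δv₁ + Δv₂ = 11500 m/s = 11.50 km/s.

Δv_total ≈ 11.5 km/s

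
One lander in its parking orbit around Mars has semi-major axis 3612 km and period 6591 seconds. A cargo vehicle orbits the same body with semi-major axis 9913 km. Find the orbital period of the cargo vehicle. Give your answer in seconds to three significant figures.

T₂ ≈ 30000 seconds

Kepler's third law: T² ∝ a³, so T₂ = T₁ (a₂/a₁)^(3/2).
a₂/a₁ = 2.744, (a₂/a₁)^(3/2) = 4.547.
T₂ = 6591 × 4.547 = 29970 seconds.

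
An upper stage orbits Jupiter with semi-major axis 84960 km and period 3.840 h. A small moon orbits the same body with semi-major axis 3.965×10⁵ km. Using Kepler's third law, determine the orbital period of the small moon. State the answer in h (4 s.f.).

Kepler's third law: T² ∝ a³, so T₂ = T₁ (a₂/a₁)^(3/2).
a₂/a₁ = 4.667, (a₂/a₁)^(3/2) = 10.08.
T₂ = 3.840 × 10.08 = 38.71 h.

T₂ ≈ 38.71 h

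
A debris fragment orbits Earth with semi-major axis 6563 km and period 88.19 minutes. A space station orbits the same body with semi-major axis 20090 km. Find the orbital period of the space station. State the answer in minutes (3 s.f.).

Kepler's third law: T² ∝ a³, so T₂ = T₁ (a₂/a₁)^(3/2).
a₂/a₁ = 3.061, (a₂/a₁)^(3/2) = 5.356.
T₂ = 88.19 × 5.356 = 472.3 minutes.

T₂ ≈ 472 minutes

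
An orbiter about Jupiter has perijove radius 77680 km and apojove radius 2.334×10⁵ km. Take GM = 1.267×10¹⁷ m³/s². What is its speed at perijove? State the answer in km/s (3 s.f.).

Semi-major axis a = (r_p + r_a)/2 = 1.5554×10⁵ km = 1.555×10⁸ m.
Vis-viva: v² = μ(2/r − 1/a) = 1.267×10¹⁷ × (2.575×10⁻⁸ − 6.429×10⁻⁹) = 2.448×10⁹ m²/s².
v = 49470 m/s = 49.47 km/s.

v ≈ 49.5 km/s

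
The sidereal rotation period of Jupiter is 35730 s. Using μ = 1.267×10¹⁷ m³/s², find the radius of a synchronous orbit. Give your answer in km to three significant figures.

A synchronous orbit has period T, so by Kepler's third law a = (μT²/4π²)^(1/3).
μT²/4π² = 1.267×10¹⁷ × (3.573×10⁴)² / 39.48 = 4.097×10²⁴ m³.
a = 1.600×10⁸ m = 1.6002×10⁵ km.

r_sync ≈ 1.60×10⁵ km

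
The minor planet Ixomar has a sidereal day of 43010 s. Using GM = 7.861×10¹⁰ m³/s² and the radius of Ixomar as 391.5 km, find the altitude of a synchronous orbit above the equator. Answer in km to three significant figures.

A synchronous orbit has period T, so by Kepler's third law a = (μT²/4π²)^(1/3).
μT²/4π² = 7.861×10¹⁰ × (4.301×10⁴)² / 39.48 = 3.683×10¹⁸ m³.
a = 1.544×10⁶ m = 1544.4 km.
Altitude h = a − R = 1544.4 − 391.5 = 1152.9 km.

h_sync ≈ 1150 km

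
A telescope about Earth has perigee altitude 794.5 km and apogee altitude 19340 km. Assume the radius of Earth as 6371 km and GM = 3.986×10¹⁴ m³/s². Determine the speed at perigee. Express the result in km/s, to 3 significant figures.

v ≈ 9.33 km/s

r_p = 6371 + 794.5 = 7165.5 km = 7.1655×10⁶ m.
r_a = 6371 + 19340 = 25711 km = 2.5711×10⁷ m.
Semi-major axis a = (r_p + r_a)/2 = 16438 km = 1.644×10⁷ m.
Vis-viva: v² = μ(2/r − 1/a) = 3.986×10¹⁴ × (2.791×10⁻⁷ − 6.083×10⁻⁸) = 8.701×10⁷ m²/s².
v = 9328 m/s = 9.328 km/s.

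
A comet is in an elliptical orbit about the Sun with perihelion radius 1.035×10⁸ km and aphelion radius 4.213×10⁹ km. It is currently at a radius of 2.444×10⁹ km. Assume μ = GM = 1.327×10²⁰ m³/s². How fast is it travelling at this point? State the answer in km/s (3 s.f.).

Semi-major axis a = (r_p + r_a)/2 = 2.1582×10⁹ km = 2.158×10¹² m.
Vis-viva: v² = μ(2/r − 1/a) = 1.327×10²⁰ × (8.183×10⁻¹³ − 4.633×10⁻¹³) = 4.711×10⁷ m²/s².
v = 6863 m/s = 6.863 km/s.

v ≈ 6.86 km/s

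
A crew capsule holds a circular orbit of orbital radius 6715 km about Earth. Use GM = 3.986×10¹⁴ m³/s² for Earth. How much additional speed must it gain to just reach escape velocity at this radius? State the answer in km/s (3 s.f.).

Δv ≈ 3.19 km/s

r = 6715 km = 6.715×10⁶ m.
Circular speed v_c = √(μ/r) = 7705 m/s.
Escape speed v_esc = √(2μ/r) = √2 × v_c = 10900 m/s.
Δv = v_esc − v_c = 3191 m/s = 3.191 km/s.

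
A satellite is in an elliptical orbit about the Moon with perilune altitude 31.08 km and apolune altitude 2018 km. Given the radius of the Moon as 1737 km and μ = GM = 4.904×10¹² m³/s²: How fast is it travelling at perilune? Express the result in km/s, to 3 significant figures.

v ≈ 1.94 km/s

r_p = 1737 + 31.08 = 1768.1 km = 1.7681×10⁶ m.
r_a = 1737 + 2018 = 3755.0 km = 3.7550×10⁶ m.
Semi-major axis a = (r_p + r_a)/2 = 2761.5 km = 2.762×10⁶ m.
Vis-viva: v² = μ(2/r − 1/a) = 4.904×10¹² × (1.131×10⁻⁶ − 3.621×10⁻⁷) = 3.771×10⁶ m²/s².
v = 1942 m/s = 1.942 km/s.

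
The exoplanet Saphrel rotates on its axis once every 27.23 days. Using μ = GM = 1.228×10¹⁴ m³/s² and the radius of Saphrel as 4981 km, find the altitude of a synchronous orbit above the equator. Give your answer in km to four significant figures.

T = 27.23 days = 2.353×10⁶ s.
A synchronous orbit has period T, so by Kepler's third law a = (μT²/4π²)^(1/3).
μT²/4π² = 1.228×10¹⁴ × (2.353×10⁶)² / 39.48 = 1.722×10²⁵ m³.
a = 2.582×10⁸ m = 2.5822×10⁵ km.
Altitude h = a − R = 2.5822×10⁵ − 4981 = 2.5324×10⁵ km.

h_sync ≈ 2.532×10⁵ km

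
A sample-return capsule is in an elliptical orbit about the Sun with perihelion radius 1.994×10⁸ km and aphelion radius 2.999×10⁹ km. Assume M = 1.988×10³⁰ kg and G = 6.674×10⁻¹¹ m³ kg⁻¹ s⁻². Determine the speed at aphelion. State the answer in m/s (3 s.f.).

v ≈ 2350 m/s

μ = GM = 6.674×10⁻¹¹ × 1.988×10³⁰ = 1.327×10²⁰ m³/s².
Semi-major axis a = (r_p + r_a)/2 = 1.5992×10⁹ km = 1.599×10¹² m.
Vis-viva: v² = μ(2/r − 1/a) = 1.327×10²⁰ × (6.669×10⁻¹³ − 6.253×10⁻¹³) = 5.516×10⁶ m²/s².
v = 2349 m/s.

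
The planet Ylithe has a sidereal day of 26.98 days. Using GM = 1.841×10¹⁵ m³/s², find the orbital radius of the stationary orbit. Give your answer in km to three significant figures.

T = 26.98 days = 2.331×10⁶ s.
A synchronous orbit has period T, so by Kepler's third law a = (μT²/4π²)^(1/3).
μT²/4π² = 1.841×10¹⁵ × (2.331×10⁶)² / 39.48 = 2.534×10²⁶ m³.
a = 6.328×10⁸ m = 6.3280×10⁵ km.

r_sync ≈ 6.33×10⁵ km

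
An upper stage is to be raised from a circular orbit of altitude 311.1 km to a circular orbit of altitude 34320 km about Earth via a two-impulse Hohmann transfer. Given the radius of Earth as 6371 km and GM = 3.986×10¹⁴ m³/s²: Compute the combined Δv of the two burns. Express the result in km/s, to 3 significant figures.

r₁ = 6371 + 311.1 = 6682.1 km = 6.6821×10⁶ m.
r₂ = 6371 + 34320 = 40691 km = 4.0691×10⁷ m.
Transfer ellipse a_t = (r₁ + r₂)/2 = 2.369×10⁷ m.
At r₁: circular v_c1 = √(μ/r₁) = 7723 m/s; transfer-perigee v_p = √[μ(2/r₁ − 1/a_t)] = 10120 m/s.
Δv₁ = v_p − v_c1 = 2400 m/s.
At r₂: circular v_c2 = √(μ/r₂) = 3130 m/s; transfer-apogee v_a = √[μ(2/r₂ − 1/a_t)] = 1662 m/s.
Δv₂ = v_c2 − v_a = 1467 m/s.
Total Δv = Δv₁ + Δv₂ = 3867 m/s = 3.867 km/s.

Δv_total ≈ 3.87 km/s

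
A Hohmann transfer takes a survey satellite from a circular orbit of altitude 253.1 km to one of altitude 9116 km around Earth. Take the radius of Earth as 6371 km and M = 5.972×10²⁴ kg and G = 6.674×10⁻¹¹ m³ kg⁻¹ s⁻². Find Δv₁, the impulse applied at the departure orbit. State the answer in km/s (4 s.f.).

Δv ≈ 1.424 km/s

μ = GM = 6.674×10⁻¹¹ × 5.972×10²⁴ = 3.986×10¹⁴ m³/s².
r₁ = 6371 + 253.1 = 6624.1 km = 6.6241×10⁶ m.
r₂ = 6371 + 9116 = 15487 km = 1.5487×10⁷ m.
Transfer ellipse a_t = (r₁ + r₂)/2 = 1.106×10⁷ m.
At r₁: circular v_c1 = √(μ/r₁) = 7757 m/s; transfer-perigee v_p = √[μ(2/r₁ − 1/a_t)] = 9181 m/s.
Δv₁ = v_p − v_c1 = 1424 m/s.
= 1.424 km/s.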